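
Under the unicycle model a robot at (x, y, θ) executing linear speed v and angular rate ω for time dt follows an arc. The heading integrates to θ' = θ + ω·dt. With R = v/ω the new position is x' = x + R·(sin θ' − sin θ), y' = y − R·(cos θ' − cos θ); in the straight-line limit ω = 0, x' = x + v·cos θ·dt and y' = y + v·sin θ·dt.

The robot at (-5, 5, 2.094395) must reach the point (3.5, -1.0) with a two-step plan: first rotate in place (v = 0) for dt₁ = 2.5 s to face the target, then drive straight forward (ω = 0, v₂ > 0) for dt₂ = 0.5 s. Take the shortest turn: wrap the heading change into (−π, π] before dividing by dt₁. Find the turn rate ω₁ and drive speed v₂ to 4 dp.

ω₁ = -1.0836, v₂ = 20.8087

heading to target = atan2(-1−5, 3.5−-5) = -0.6147
Δθ = wrap(-0.6147 − 2.0944) = -2.7091; ω₁ = Δθ/dt₁ = -1.0836
distance = √((3.5−-5)² + (-1−5)²) = 10.4043; v₂ = distance/dt₂ = 20.8087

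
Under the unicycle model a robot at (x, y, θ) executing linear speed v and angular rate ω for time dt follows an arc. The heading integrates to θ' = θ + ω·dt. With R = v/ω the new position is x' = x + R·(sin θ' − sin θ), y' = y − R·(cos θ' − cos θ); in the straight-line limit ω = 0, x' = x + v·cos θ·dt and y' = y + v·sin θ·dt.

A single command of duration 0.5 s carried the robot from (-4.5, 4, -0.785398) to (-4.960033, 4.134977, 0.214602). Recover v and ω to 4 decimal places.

Δθ = 0.214602 − -0.785398 = 1.000000
ω = Δθ/dt = 1.000000/0.5 = 2.0000
R = Δx/(sin θ' − sin θ) = -0.5000
v = R·ω = -0.5000·2.0000 = -1.0000

v = -1.0000, ω = 2.0000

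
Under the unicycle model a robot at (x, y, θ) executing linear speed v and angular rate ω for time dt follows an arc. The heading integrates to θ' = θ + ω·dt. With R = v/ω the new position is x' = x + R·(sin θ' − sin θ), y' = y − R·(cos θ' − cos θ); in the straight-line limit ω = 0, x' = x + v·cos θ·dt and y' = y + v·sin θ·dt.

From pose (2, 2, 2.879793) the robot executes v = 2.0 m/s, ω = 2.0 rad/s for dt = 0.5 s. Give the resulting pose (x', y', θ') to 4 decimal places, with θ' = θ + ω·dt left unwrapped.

(1.0682, 1.7738, 3.8798)

θ' = 2.8798 + 2.0·0.5 = 3.8798
R = v/ω = 2.0/2.0 = 1.0000
x' = 2 + 1.0000·(sin 3.8798 − sin 2.8798) = 1.0682
y' = 2 − 1.0000·(cos 3.8798 − cos 2.8798) = 1.7738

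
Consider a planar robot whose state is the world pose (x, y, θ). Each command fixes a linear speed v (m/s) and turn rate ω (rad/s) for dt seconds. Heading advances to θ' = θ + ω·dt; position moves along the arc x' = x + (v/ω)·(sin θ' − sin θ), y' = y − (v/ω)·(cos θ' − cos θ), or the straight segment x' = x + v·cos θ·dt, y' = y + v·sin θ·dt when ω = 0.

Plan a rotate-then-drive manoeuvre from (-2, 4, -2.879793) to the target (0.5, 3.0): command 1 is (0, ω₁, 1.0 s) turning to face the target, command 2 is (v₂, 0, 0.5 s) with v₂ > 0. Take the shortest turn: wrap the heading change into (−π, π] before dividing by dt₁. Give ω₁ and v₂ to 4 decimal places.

ω₁ = 2.4993, v₂ = 5.3852

heading to target = atan2(3−4, 0.5−-2) = -0.3805
Δθ = wrap(-0.3805 − -2.8798) = 2.4993; ω₁ = Δθ/dt₁ = 2.4993
distance = √((0.5−-2)² + (3−4)²) = 2.6926; v₂ = distance/dt₂ = 5.3852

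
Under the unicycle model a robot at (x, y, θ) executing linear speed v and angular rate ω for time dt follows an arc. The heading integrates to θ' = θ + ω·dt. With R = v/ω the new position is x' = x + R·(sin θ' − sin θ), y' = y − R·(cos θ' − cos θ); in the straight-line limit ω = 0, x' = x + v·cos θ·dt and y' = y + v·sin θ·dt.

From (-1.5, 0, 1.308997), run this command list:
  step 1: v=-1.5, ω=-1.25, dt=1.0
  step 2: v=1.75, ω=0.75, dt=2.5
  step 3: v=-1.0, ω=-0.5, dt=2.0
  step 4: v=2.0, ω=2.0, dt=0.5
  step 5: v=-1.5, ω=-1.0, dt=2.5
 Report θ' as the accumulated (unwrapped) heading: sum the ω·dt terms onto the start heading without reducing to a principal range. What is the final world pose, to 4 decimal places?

step 1: θ'=0.0590 (R=1.2000) → pose (-2.5884, -0.8873, 0.0590)
step 2: θ'=1.9340 (R=2.3333) → pose (-0.5448, 2.2709, 1.9340)
step 3: θ'=0.9340 (R=2.0000) → pose (-0.8063, 0.3711, 0.9340)
step 4: θ'=1.9340 (R=1.0000) → pose (-0.6756, 1.3210, 1.9340)
step 5: θ'=-0.5660 (R=1.5000) → pose (-2.8821, -0.4780, -0.5660)

(-2.8821, -0.4780, -0.5660)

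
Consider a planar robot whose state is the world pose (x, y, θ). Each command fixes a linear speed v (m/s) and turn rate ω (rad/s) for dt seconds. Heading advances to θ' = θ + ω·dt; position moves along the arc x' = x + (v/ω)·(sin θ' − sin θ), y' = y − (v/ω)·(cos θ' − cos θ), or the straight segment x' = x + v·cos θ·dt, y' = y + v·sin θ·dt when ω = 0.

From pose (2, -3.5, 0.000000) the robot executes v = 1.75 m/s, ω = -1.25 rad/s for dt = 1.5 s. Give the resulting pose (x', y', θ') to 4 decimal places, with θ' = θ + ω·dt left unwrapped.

θ' = 0.0000 + -1.25·1.5 = -1.8750
R = v/ω = 1.75/-1.25 = -1.4000
x' = 2 + -1.4000·(sin -1.8750 − sin 0.0000) = 3.3357
y' = -3.5 − -1.4000·(cos -1.8750 − cos 0.0000) = -5.3193

(3.3357, -5.3193, -1.8750)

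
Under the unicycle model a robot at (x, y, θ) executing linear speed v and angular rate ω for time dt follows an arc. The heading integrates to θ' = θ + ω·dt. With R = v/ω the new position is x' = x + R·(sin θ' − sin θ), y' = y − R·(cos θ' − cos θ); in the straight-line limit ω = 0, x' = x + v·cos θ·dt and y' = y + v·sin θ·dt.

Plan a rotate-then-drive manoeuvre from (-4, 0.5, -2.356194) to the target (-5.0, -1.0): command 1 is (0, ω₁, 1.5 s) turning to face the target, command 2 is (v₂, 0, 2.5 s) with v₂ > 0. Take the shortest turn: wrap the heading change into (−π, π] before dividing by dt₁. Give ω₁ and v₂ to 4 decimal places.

heading to target = atan2(-1−0.5, -5−-4) = -2.1588
Δθ = wrap(-2.1588 − -2.3562) = 0.1974; ω₁ = Δθ/dt₁ = 0.1316
distance = √((-5−-4)² + (-1−0.5)²) = 1.8028; v₂ = distance/dt₂ = 0.7211

ω₁ = 0.1316, v₂ = 0.7211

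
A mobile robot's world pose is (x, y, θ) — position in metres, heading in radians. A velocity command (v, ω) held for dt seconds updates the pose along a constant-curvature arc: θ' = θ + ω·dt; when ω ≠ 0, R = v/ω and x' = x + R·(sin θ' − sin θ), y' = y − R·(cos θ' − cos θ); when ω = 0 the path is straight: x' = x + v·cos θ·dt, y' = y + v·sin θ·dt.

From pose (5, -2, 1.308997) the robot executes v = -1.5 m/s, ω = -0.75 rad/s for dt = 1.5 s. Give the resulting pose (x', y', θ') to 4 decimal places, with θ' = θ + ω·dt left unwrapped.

(3.4341, -3.4486, 0.1840)

θ' = 1.3090 + -0.75·1.5 = 0.1840
R = v/ω = -1.5/-0.75 = 2.0000
x' = 5 + 2.0000·(sin 0.1840 − sin 1.3090) = 3.4341
y' = -2 − 2.0000·(cos 0.1840 − cos 1.3090) = -3.4486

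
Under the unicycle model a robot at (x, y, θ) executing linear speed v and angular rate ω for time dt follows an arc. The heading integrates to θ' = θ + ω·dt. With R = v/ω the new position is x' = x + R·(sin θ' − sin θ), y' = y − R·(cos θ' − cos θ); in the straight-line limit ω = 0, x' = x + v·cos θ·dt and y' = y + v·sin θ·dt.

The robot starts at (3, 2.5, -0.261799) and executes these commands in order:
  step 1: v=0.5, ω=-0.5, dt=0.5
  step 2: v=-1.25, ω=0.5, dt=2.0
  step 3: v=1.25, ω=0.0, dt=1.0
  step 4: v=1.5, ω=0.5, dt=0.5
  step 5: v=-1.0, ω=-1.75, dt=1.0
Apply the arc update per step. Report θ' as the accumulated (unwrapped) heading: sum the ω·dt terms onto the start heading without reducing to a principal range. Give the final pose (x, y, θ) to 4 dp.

step 1: θ'=-0.5118 (R=-1.0000) → pose (3.2309, 2.4059, -0.5118)
step 2: θ'=0.4882 (R=-2.5000) → pose (0.8340, 2.4342, 0.4882)
step 3: θ'=0.4882 (straight) → pose (1.9379, 3.0205, 0.4882)
step 4: θ'=0.7382 (R=3.0000) → pose (2.5497, 3.4510, 0.7382)
step 5: θ'=-1.0118 (R=0.5714) → pose (1.6807, 3.5706, -1.0118)

(1.6807, 3.5706, -1.0118)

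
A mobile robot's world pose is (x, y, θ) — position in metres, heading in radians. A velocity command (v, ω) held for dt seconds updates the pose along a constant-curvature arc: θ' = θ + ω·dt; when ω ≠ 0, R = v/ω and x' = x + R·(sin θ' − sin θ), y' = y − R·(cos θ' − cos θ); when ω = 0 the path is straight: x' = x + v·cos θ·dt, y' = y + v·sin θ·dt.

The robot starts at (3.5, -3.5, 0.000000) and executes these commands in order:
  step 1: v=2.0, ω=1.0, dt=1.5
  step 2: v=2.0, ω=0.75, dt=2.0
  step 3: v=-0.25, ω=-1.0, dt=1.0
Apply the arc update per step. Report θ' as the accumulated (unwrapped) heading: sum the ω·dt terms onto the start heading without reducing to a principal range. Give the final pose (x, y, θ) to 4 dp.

step 1: θ'=1.5000 (R=2.0000) → pose (5.4950, -1.6415, 1.5000)
step 2: θ'=3.0000 (R=2.6667) → pose (3.2113, 1.1871, 3.0000)
step 3: θ'=2.0000 (R=0.2500) → pose (3.4034, 1.0437, 2.0000)

(3.4034, 1.0437, 2.0000)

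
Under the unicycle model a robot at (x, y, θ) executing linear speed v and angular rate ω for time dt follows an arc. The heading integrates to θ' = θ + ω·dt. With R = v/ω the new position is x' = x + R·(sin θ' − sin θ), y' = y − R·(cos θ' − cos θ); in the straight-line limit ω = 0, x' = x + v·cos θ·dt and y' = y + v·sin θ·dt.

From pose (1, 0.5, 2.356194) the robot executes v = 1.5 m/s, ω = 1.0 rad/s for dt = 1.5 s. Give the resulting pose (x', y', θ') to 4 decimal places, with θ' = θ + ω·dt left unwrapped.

(-1.0436, 0.5724, 3.8562)

θ' = 2.3562 + 1.0·1.5 = 3.8562
R = v/ω = 1.5/1.0 = 1.5000
x' = 1 + 1.5000·(sin 3.8562 − sin 2.3562) = -1.0436
y' = 0.5 − 1.5000·(cos 3.8562 − cos 2.3562) = 0.5724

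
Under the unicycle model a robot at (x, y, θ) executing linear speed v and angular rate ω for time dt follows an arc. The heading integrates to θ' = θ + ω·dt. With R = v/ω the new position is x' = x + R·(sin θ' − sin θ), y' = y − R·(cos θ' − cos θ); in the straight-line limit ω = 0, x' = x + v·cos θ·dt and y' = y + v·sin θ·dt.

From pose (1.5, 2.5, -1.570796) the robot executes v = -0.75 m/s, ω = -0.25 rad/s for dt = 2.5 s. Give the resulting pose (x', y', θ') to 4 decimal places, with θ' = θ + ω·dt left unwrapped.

(2.0671, 4.2553, -2.1958)

θ' = -1.5708 + -0.25·2.5 = -2.1958
R = v/ω = -0.75/-0.25 = 3.0000
x' = 1.5 + 3.0000·(sin -2.1958 − sin -1.5708) = 2.0671
y' = 2.5 − 3.0000·(cos -2.1958 − cos -1.5708) = 4.2553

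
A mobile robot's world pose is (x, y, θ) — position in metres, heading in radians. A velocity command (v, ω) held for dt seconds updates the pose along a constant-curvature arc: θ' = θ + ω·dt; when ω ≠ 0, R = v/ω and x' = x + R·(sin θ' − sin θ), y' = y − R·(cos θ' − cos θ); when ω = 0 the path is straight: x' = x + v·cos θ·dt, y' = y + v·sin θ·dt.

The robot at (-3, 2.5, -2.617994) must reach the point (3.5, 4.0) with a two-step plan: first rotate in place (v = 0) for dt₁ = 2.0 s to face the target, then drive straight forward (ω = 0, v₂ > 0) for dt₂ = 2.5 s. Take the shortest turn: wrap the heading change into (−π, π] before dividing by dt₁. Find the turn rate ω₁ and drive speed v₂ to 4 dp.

ω₁ = 1.4224, v₂ = 2.6683

heading to target = atan2(4−2.5, 3.5−-3) = 0.2268
Δθ = wrap(0.2268 − -2.6180) = 2.8448; ω₁ = Δθ/dt₁ = 1.4224
distance = √((3.5−-3)² + (4−2.5)²) = 6.6708; v₂ = distance/dt₂ = 2.6683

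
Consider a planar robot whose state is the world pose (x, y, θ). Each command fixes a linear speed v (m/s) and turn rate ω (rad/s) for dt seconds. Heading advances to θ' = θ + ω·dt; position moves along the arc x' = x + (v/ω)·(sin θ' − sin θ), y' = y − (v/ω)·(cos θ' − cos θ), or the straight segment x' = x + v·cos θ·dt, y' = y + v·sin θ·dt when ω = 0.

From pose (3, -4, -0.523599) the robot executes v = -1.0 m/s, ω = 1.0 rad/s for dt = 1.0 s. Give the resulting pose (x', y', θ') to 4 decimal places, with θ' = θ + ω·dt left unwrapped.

(2.0414, -3.9774, 0.4764)

θ' = -0.5236 + 1.0·1.0 = 0.4764
R = v/ω = -1.0/1.0 = -1.0000
x' = 3 + -1.0000·(sin 0.4764 − sin -0.5236) = 2.0414
y' = -4 − -1.0000·(cos 0.4764 − cos -0.5236) = -3.9774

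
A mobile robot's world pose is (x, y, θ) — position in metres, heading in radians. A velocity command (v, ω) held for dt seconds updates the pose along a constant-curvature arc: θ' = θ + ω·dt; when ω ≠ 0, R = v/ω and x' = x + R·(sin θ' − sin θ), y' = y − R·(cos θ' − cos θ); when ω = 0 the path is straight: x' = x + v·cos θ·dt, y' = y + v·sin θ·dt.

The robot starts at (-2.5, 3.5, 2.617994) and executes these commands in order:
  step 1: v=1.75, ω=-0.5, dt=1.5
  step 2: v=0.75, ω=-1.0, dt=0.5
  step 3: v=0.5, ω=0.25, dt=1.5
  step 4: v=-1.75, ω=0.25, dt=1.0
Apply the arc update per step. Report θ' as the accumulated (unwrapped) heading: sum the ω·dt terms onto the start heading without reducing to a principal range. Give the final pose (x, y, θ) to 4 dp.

step 1: θ'=1.8680 (R=-3.5000) → pose (-4.0966, 5.5061, 1.8680)
step 2: θ'=1.3680 (R=-0.7500) → pose (-4.1141, 5.8768, 1.3680)
step 3: θ'=1.7430 (R=2.0000) → pose (-4.1027, 6.6224, 1.7430)
step 4: θ'=1.9930 (R=-7.0000) → pose (-3.5915, 4.9534, 1.9930)

(-3.5915, 4.9534, 1.9930)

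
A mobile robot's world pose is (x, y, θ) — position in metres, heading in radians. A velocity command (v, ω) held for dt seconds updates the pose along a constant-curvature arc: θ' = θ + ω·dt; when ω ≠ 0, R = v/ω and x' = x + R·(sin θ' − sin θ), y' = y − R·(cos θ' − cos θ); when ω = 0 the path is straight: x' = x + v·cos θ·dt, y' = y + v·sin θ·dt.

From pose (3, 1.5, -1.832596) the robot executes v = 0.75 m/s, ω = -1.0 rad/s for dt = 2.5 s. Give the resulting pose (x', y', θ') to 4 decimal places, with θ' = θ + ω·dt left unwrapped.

θ' = -1.8326 + -1.0·2.5 = -4.3326
R = v/ω = 0.75/-1.0 = -0.7500
x' = 3 + -0.7500·(sin -4.3326 − sin -1.8326) = 1.5790
y' = 1.5 − -0.7500·(cos -4.3326 − cos -1.8326) = 1.4161

(1.5790, 1.4161, -4.3326)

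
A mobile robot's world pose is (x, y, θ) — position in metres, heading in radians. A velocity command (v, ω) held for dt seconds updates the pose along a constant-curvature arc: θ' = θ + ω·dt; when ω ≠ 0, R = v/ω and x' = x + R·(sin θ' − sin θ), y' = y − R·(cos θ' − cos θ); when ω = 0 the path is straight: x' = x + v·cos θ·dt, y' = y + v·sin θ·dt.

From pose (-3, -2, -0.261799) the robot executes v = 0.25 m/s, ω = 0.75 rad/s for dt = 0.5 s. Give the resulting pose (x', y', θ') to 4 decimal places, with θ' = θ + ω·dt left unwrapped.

(-2.8761, -2.0092, 0.1132)

θ' = -0.2618 + 0.75·0.5 = 0.1132
R = v/ω = 0.25/0.75 = 0.3333
x' = -3 + 0.3333·(sin 0.1132 − sin -0.2618) = -2.8761
y' = -2 − 0.3333·(cos 0.1132 − cos -0.2618) = -2.0092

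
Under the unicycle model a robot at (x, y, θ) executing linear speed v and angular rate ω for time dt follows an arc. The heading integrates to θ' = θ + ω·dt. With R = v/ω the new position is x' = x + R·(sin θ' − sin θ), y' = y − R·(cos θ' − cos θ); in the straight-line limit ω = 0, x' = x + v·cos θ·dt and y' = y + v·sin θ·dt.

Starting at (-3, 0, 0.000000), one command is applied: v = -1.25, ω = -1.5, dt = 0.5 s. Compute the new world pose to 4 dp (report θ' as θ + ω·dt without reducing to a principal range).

(-3.5680, 0.2236, -0.7500)

θ' = 0.0000 + -1.5·0.5 = -0.7500
R = v/ω = -1.25/-1.5 = 0.8333
x' = -3 + 0.8333·(sin -0.7500 − sin 0.0000) = -3.5680
y' = 0 − 0.8333·(cos -0.7500 − cos 0.0000) = 0.2236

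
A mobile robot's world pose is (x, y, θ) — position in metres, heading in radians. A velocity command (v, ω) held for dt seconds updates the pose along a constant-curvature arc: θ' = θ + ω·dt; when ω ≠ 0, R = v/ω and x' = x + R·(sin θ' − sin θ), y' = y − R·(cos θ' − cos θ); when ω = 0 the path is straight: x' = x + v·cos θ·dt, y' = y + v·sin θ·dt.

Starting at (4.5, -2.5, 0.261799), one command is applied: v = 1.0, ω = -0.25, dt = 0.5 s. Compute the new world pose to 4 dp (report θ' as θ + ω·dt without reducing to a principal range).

(4.9898, -2.4011, 0.1368)

θ' = 0.2618 + -0.25·0.5 = 0.1368
R = v/ω = 1.0/-0.25 = -4.0000
x' = 4.5 + -4.0000·(sin 0.1368 − sin 0.2618) = 4.9898
y' = -2.5 − -4.0000·(cos 0.1368 − cos 0.2618) = -2.4011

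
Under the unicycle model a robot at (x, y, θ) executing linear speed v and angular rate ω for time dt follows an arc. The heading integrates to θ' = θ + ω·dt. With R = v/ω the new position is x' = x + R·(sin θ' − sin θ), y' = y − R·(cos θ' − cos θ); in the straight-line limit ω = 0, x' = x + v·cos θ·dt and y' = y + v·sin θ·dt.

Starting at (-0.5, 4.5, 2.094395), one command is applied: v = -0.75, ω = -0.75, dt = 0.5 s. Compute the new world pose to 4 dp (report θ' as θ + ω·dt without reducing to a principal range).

(-0.3770, 4.1481, 1.7194)

θ' = 2.0944 + -0.75·0.5 = 1.7194
R = v/ω = -0.75/-0.75 = 1.0000
x' = -0.5 + 1.0000·(sin 1.7194 − sin 2.0944) = -0.3770
y' = 4.5 − 1.0000·(cos 1.7194 − cos 2.0944) = 4.1481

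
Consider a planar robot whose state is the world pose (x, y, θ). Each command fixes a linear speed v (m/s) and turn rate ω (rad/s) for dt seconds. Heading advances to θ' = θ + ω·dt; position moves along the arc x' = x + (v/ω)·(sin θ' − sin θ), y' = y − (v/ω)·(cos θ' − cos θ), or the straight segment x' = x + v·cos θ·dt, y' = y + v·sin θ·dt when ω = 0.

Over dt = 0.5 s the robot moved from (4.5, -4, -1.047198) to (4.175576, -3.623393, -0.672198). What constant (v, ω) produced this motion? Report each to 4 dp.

v = -1.0000, ω = 0.7500

Δθ = -0.672198 − -1.047198 = 0.375000
ω = Δθ/dt = 0.375000/0.5 = 0.7500
R = −Δy/(cos θ' − cos θ) = -1.3333
v = R·ω = -1.3333·0.7500 = -1.0000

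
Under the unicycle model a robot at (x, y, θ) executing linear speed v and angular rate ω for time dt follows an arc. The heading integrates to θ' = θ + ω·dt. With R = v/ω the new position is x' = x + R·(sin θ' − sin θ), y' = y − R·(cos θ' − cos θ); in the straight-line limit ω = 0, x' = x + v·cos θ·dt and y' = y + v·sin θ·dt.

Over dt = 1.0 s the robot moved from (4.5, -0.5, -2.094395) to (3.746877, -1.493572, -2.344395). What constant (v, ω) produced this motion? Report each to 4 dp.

Δθ = -2.344395 − -2.094395 = -0.250000
ω = Δθ/dt = -0.250000/1.0 = -0.2500
R = −Δy/(cos θ' − cos θ) = -5.0000
v = R·ω = -5.0000·-0.2500 = 1.2500

v = 1.2500, ω = -0.2500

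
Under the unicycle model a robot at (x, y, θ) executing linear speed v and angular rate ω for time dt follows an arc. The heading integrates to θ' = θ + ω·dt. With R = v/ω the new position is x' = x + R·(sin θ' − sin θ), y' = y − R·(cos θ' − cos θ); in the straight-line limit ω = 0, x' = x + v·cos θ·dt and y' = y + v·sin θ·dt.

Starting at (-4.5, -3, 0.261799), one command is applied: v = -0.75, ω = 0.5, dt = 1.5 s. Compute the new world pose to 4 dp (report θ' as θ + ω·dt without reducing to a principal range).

(-5.3835, -3.6534, 1.0118)

θ' = 0.2618 + 0.5·1.5 = 1.0118
R = v/ω = -0.75/0.5 = -1.5000
x' = -4.5 + -1.5000·(sin 1.0118 − sin 0.2618) = -5.3835
y' = -3 − -1.5000·(cos 1.0118 − cos 0.2618) = -3.6534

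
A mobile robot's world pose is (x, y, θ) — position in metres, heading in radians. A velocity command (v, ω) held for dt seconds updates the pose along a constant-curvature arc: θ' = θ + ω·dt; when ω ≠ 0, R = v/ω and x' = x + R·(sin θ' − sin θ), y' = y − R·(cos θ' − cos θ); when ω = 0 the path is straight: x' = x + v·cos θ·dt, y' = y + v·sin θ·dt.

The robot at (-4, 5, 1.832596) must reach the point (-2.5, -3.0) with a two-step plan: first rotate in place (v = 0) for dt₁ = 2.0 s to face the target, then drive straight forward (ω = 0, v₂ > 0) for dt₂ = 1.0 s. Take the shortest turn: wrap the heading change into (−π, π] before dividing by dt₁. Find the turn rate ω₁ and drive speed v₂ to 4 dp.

ω₁ = 1.5326, v₂ = 8.1394

heading to target = atan2(-3−5, -2.5−-4) = -1.3854
Δθ = wrap(-1.3854 − 1.8326) = 3.0651; ω₁ = Δθ/dt₁ = 1.5326
distance = √((-2.5−-4)² + (-3−5)²) = 8.1394; v₂ = distance/dt₂ = 8.1394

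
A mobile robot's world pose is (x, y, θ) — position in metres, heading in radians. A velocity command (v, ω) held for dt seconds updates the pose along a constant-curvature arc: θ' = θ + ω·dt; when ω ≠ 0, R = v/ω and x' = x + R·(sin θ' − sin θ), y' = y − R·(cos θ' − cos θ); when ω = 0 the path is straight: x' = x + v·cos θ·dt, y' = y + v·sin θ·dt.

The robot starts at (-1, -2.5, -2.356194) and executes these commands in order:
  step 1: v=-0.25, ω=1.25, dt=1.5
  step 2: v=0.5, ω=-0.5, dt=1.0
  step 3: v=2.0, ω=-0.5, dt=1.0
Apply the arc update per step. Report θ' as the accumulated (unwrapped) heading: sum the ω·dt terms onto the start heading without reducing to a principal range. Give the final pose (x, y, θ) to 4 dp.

(-0.0212, -4.3779, -1.4812)

step 1: θ'=-0.4812 (R=-0.2000) → pose (-1.0489, -2.1813, -0.4812)
step 2: θ'=-0.9812 (R=-1.0000) → pose (-0.6805, -2.5117, -0.9812)
step 3: θ'=-1.4812 (R=-4.0000) → pose (-0.0212, -4.3779, -1.4812)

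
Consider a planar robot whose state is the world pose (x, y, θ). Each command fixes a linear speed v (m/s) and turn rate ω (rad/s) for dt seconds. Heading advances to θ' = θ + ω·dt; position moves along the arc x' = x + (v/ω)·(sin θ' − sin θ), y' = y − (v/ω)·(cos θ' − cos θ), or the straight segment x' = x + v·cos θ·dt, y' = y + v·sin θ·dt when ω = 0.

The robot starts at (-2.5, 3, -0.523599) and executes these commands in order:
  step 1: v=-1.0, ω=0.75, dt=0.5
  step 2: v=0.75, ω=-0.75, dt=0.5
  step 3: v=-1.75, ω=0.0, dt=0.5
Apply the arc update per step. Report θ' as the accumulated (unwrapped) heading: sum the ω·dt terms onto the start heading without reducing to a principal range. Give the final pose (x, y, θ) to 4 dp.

step 1: θ'=-0.1486 (R=-1.3333) → pose (-2.9693, 3.1639, -0.1486)
step 2: θ'=-0.5236 (R=-1.0000) → pose (-2.6173, 3.0410, -0.5236)
step 3: θ'=-0.5236 (straight) → pose (-3.3751, 3.4785, -0.5236)

(-3.3751, 3.4785, -0.5236)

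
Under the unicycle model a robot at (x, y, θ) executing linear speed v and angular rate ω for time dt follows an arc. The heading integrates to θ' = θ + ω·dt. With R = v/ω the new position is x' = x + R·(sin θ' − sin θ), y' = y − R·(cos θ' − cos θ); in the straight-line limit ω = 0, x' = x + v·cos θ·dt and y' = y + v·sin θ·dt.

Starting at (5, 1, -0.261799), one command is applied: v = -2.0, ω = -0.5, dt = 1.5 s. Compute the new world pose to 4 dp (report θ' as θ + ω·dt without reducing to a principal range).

(2.6441, 2.7424, -1.0118)

θ' = -0.2618 + -0.5·1.5 = -1.0118
R = v/ω = -2.0/-0.5 = 4.0000
x' = 5 + 4.0000·(sin -1.0118 − sin -0.2618) = 2.6441
y' = 1 − 4.0000·(cos -1.0118 − cos -0.2618) = 2.7424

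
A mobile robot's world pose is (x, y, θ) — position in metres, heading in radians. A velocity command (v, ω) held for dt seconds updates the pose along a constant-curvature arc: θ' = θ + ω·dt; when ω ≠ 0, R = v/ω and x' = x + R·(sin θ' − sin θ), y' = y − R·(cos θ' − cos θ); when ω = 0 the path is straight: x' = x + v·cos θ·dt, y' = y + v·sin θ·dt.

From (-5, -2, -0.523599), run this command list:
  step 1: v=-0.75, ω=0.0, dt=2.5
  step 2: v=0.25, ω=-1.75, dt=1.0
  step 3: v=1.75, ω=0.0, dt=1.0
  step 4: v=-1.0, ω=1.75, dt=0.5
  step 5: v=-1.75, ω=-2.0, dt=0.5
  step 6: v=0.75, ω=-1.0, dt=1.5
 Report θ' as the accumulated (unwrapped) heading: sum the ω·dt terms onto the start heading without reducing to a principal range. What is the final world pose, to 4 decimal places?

step 1: θ'=-0.5236 (straight) → pose (-6.6238, -1.0625, -0.5236)
step 2: θ'=-2.2736 (R=-0.1429) → pose (-6.5862, -1.2786, -2.2736)
step 3: θ'=-2.2736 (straight) → pose (-7.7173, -2.6139, -2.2736)
step 4: θ'=-1.3986 (R=-0.5714) → pose (-7.5904, -2.1466, -1.3986)
step 5: θ'=-2.3986 (R=0.8750) → pose (-7.3203, -1.3523, -2.3986)
step 6: θ'=-3.8986 (R=-0.7500) → pose (-8.3427, -1.3451, -3.8986)

(-8.3427, -1.3451, -3.8986)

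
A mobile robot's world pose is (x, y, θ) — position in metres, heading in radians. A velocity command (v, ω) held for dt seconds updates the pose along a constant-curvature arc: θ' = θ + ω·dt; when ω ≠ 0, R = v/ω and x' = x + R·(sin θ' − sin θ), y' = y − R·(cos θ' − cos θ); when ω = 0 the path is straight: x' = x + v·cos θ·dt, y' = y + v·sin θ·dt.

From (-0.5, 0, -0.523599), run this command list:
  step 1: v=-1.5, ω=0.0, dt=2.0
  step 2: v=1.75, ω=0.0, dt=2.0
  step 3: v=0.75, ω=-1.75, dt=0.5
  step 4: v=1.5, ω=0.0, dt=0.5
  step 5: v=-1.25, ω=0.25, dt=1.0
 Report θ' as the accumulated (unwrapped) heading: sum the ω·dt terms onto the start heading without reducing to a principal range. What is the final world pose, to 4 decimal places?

(-0.0956, -0.0945, -1.1486)

step 1: θ'=-0.5236 (straight) → pose (-3.0981, 1.5000, -0.5236)
step 2: θ'=-0.5236 (straight) → pose (-0.0670, -0.2500, -0.5236)
step 3: θ'=-1.3986 (R=-0.4286) → pose (0.1410, -0.5477, -1.3986)
step 4: θ'=-1.3986 (straight) → pose (0.2695, -1.2866, -1.3986)
step 5: θ'=-1.1486 (R=-5.0000) → pose (-0.0956, -0.0945, -1.1486)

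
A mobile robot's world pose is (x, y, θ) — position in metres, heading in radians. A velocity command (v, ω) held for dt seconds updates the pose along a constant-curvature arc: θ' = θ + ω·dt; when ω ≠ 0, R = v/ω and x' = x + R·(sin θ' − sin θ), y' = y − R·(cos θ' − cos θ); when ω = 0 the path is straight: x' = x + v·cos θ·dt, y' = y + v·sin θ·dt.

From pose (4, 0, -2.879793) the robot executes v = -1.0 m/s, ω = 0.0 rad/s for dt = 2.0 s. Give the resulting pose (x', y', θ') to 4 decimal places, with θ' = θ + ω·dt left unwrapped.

(5.9319, 0.5176, -2.8798)

θ' = -2.8798 + 0.0·2.0 = -2.8798
ω = 0 → straight: x' = 4 + -1.0·cos(-2.8798)·2.0 = 5.9319
y' = 0 + -1.0·sin(-2.8798)·2.0 = 0.5176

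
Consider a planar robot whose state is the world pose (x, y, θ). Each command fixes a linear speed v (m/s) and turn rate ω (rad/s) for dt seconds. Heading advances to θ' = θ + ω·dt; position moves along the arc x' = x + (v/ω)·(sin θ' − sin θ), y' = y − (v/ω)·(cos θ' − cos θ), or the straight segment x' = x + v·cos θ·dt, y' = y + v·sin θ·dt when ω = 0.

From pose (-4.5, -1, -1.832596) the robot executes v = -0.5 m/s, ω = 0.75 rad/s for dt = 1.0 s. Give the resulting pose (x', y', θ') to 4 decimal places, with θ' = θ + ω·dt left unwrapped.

(-4.5552, -0.5148, -1.0826)

θ' = -1.8326 + 0.75·1.0 = -1.0826
R = v/ω = -0.5/0.75 = -0.6667
x' = -4.5 + -0.6667·(sin -1.0826 − sin -1.8326) = -4.5552
y' = -1 − -0.6667·(cos -1.0826 − cos -1.8326) = -0.5148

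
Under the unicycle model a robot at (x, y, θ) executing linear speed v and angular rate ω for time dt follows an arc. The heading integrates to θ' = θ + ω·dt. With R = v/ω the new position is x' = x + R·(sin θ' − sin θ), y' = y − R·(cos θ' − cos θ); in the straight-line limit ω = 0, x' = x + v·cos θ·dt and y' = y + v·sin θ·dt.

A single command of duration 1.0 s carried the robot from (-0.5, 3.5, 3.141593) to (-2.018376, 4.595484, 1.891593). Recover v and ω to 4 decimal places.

Δθ = 1.891593 − 3.141593 = -1.250000
ω = Δθ/dt = -1.250000/1.0 = -1.2500
R = Δx/(sin θ' − sin θ) = -1.6000
v = R·ω = -1.6000·-1.2500 = 2.0000

v = 2.0000, ω = -1.2500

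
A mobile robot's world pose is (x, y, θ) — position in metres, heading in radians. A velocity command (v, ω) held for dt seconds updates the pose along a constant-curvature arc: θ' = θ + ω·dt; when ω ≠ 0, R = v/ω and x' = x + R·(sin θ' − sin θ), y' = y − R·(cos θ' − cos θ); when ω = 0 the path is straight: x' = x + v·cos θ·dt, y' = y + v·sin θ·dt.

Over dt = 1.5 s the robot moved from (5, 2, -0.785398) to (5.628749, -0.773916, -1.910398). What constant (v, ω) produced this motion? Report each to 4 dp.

Δθ = -1.910398 − -0.785398 = -1.125000
ω = Δθ/dt = -1.125000/1.5 = -0.7500
R = −Δy/(cos θ' − cos θ) = -2.6667
v = R·ω = -2.6667·-0.7500 = 2.0000

v = 2.0000, ω = -0.7500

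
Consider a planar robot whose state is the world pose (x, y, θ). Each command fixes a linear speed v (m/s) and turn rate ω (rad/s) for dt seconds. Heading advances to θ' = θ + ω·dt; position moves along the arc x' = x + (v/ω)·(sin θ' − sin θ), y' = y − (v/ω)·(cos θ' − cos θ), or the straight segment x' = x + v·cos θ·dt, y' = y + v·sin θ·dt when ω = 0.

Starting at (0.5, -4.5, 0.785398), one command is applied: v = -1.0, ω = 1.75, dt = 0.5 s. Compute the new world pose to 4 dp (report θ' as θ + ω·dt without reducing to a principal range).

(0.3349, -4.9552, 1.6604)

θ' = 0.7854 + 1.75·0.5 = 1.6604
R = v/ω = -1.0/1.75 = -0.5714
x' = 0.5 + -0.5714·(sin 1.6604 − sin 0.7854) = 0.3349
y' = -4.5 − -0.5714·(cos 1.6604 − cos 0.7854) = -4.9552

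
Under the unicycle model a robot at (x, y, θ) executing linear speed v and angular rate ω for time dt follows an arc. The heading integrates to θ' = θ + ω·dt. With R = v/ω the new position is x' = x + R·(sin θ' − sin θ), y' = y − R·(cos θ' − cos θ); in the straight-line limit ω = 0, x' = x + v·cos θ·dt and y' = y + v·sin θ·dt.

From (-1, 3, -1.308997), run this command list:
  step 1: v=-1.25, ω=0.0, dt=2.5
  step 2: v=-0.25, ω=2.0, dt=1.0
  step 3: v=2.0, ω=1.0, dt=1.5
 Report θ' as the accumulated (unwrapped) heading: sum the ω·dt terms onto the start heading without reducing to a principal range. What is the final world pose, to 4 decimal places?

(-1.6563, 8.7861, 2.1910)

step 1: θ'=-1.3090 (straight) → pose (-1.8088, 6.0185, -1.3090)
step 2: θ'=0.6910 (R=-0.1250) → pose (-2.0092, 6.0825, 0.6910)
step 3: θ'=2.1910 (R=2.0000) → pose (-1.6563, 8.7861, 2.1910)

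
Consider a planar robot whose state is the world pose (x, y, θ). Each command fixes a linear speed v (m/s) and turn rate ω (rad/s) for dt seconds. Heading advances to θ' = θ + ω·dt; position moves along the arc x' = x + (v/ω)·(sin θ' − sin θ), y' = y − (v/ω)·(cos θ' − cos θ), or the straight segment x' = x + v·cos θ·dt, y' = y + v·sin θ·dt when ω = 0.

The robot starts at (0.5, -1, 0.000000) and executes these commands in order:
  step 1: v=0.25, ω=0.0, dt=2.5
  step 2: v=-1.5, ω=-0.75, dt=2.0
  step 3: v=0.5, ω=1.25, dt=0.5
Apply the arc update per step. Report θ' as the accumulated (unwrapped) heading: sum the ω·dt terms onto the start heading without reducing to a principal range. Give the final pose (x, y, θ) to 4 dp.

step 1: θ'=0.0000 (straight) → pose (1.1250, -1.0000, 0.0000)
step 2: θ'=-1.5000 (R=2.0000) → pose (-0.8700, 0.8585, -1.5000)
step 3: θ'=-0.8750 (R=0.4000) → pose (-0.7780, 0.6304, -0.8750)

(-0.7780, 0.6304, -0.8750)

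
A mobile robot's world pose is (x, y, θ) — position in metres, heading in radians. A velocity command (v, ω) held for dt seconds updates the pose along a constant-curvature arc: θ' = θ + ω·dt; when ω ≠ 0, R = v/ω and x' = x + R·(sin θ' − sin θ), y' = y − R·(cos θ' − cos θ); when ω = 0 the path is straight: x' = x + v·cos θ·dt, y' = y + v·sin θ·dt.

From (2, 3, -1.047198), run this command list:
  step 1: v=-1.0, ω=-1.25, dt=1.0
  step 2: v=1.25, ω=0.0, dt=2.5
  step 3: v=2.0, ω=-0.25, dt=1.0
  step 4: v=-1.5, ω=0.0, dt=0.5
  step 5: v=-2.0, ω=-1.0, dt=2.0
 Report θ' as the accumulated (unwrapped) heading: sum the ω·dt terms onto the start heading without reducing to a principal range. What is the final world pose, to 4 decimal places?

(2.2328, -0.6273, -4.5472)

step 1: θ'=-2.2972 (R=0.8000) → pose (2.0948, 3.9313, -2.2972)
step 2: θ'=-2.2972 (straight) → pose (0.0192, 1.5952, -2.2972)
step 3: θ'=-2.5472 (R=-8.0000) → pose (-1.4813, 0.2808, -2.5472)
step 4: θ'=-2.5472 (straight) → pose (-0.8599, 0.7008, -2.5472)
step 5: θ'=-4.5472 (R=2.0000) → pose (2.2328, -0.6273, -4.5472)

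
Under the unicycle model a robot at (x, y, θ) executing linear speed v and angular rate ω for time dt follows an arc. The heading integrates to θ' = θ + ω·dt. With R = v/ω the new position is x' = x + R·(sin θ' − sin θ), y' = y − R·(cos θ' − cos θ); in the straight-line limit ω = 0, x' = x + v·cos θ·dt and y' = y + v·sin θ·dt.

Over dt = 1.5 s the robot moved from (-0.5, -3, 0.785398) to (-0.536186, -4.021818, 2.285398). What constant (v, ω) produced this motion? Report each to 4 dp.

Δθ = 2.285398 − 0.785398 = 1.500000
ω = Δθ/dt = 1.500000/1.5 = 1.0000
R = −Δy/(cos θ' − cos θ) = -0.7500
v = R·ω = -0.7500·1.0000 = -0.7500

v = -0.7500, ω = 1.0000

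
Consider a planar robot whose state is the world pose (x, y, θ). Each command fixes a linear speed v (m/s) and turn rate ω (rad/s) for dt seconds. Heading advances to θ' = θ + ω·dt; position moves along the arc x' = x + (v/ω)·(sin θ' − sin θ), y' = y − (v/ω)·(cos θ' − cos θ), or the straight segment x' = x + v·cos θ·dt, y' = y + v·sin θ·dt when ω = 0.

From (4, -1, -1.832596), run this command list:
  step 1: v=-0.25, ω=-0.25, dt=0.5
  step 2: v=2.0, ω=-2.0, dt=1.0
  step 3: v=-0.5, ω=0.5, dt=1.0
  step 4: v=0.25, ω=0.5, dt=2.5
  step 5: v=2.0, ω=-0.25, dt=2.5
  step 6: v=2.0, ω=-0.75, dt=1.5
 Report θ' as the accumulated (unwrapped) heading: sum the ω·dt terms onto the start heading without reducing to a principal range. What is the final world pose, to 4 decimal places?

step 1: θ'=-1.9576 (R=1.0000) → pose (4.0398, -0.8816, -1.9576)
step 2: θ'=-3.9576 (R=-1.0000) → pose (2.3853, -1.1895, -3.9576)
step 3: θ'=-3.4576 (R=-1.0000) → pose (2.8029, -1.4549, -3.4576)
step 4: θ'=-2.2076 (R=0.5000) → pose (2.2455, -1.6328, -2.2076)
step 5: θ'=-2.8326 (R=-8.0000) → pose (-1.7537, -4.4969, -2.8326)
step 6: θ'=-3.9576 (R=-2.6667) → pose (-4.5070, -3.7836, -3.9576)

(-4.5070, -3.7836, -3.9576)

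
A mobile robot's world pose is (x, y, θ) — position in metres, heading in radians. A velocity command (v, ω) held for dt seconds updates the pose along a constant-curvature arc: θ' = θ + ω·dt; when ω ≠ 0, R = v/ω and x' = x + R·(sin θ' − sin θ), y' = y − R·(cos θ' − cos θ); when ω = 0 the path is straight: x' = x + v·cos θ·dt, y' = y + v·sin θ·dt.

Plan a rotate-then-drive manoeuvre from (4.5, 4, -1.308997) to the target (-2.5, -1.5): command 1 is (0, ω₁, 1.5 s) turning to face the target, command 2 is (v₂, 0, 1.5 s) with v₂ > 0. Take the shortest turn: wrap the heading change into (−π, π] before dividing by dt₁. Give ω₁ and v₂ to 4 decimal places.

ω₁ = -0.7778, v₂ = 5.9348

heading to target = atan2(-1.5−4, -2.5−4.5) = -2.4756
Δθ = wrap(-2.4756 − -1.3090) = -1.1666; ω₁ = Δθ/dt₁ = -0.7778
distance = √((-2.5−4.5)² + (-1.5−4)²) = 8.9022; v₂ = distance/dt₂ = 5.9348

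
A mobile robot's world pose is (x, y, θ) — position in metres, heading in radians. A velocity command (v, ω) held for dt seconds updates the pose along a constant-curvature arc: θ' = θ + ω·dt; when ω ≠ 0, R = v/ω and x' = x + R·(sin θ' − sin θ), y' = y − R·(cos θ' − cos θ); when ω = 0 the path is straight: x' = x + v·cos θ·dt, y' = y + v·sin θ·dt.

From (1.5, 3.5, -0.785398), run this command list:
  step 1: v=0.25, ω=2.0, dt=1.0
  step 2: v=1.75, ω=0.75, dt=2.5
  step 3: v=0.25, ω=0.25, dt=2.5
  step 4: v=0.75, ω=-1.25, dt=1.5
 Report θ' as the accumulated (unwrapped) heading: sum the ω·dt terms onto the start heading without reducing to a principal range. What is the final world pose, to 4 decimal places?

step 1: θ'=1.2146 (R=0.1250) → pose (1.7055, 3.5448, 1.2146)
step 2: θ'=3.0896 (R=2.3333) → pose (-0.3601, 6.6886, 3.0896)
step 3: θ'=3.7146 (R=1.0000) → pose (-0.9542, 6.5303, 3.7146)
step 4: θ'=1.8396 (R=-0.6000) → pose (-1.8580, 6.8751, 1.8396)

(-1.8580, 6.8751, 1.8396)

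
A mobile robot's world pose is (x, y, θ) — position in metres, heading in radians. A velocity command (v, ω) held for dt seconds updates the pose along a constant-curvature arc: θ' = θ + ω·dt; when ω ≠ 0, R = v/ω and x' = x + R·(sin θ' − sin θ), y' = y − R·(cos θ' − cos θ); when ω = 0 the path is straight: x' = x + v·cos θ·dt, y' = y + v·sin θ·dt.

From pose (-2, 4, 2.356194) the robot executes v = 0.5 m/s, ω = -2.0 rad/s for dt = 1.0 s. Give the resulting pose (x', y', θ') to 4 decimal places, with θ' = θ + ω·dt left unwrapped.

(-1.9104, 4.4111, 0.3562)

θ' = 2.3562 + -2.0·1.0 = 0.3562
R = v/ω = 0.5/-2.0 = -0.2500
x' = -2 + -0.2500·(sin 0.3562 − sin 2.3562) = -1.9104
y' = 4 − -0.2500·(cos 0.3562 − cos 2.3562) = 4.4111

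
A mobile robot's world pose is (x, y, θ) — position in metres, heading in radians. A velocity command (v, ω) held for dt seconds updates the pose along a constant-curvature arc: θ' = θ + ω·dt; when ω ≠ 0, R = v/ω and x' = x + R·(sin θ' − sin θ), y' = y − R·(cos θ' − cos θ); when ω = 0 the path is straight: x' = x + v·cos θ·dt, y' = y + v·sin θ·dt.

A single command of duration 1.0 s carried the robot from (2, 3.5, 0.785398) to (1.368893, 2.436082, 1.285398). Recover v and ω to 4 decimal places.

Δθ = 1.285398 − 0.785398 = 0.500000
ω = Δθ/dt = 0.500000/1.0 = 0.5000
R = −Δy/(cos θ' − cos θ) = -2.5000
v = R·ω = -2.5000·0.5000 = -1.2500

v = -1.2500, ω = 0.5000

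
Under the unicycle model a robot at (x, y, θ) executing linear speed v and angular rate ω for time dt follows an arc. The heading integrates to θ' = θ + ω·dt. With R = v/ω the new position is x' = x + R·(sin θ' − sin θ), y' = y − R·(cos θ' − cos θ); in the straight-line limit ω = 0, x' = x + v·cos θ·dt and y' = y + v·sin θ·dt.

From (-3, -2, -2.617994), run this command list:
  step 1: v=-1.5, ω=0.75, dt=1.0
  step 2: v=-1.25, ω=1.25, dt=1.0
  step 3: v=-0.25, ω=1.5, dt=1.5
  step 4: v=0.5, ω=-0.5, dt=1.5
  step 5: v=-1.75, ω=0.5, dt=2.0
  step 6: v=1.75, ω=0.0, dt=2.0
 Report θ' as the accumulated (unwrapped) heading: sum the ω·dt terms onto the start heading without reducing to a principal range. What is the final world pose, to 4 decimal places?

(-4.2028, 0.8405, 1.8820)

step 1: θ'=-1.8680 (R=-2.0000) → pose (-2.0877, -0.8536, -1.8680)
step 2: θ'=-0.6180 (R=-1.0000) → pose (-2.4644, 0.2543, -0.6180)
step 3: θ'=1.6320 (R=-0.1667) → pose (-2.7274, 0.1082, 1.6320)
step 4: θ'=0.8820 (R=-1.0000) → pose (-2.5012, 0.8050, 0.8820)
step 5: θ'=1.8820 (R=-3.5000) → pose (-3.1311, -2.4914, 1.8820)
step 6: θ'=1.8820 (straight) → pose (-4.2028, 0.8405, 1.8820)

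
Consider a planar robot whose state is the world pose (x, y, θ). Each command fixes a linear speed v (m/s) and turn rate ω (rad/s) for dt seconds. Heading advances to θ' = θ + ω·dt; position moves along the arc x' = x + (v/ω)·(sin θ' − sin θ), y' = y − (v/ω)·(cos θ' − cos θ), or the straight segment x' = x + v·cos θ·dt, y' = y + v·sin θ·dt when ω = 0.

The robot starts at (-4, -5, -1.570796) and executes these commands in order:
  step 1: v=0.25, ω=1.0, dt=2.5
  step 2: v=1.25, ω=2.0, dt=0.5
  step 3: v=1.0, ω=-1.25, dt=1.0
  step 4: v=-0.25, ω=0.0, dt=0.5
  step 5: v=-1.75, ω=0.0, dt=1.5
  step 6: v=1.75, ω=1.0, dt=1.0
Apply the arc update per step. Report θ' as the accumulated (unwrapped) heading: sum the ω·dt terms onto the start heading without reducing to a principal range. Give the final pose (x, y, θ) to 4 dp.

step 1: θ'=0.9292 (R=0.2500) → pose (-3.5497, -5.1496, 0.9292)
step 2: θ'=1.9292 (R=0.6250) → pose (-3.4651, -4.5563, 1.9292)
step 3: θ'=0.6792 (R=-0.8000) → pose (-3.2185, -3.6532, 0.6792)
step 4: θ'=0.6792 (straight) → pose (-3.3158, -3.7318, 0.6792)
step 5: θ'=0.6792 (straight) → pose (-5.3582, -5.3807, 0.6792)
step 6: θ'=1.6792 (R=1.7500) → pose (-4.7178, -3.8298, 1.6792)

(-4.7178, -3.8298, 1.6792)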